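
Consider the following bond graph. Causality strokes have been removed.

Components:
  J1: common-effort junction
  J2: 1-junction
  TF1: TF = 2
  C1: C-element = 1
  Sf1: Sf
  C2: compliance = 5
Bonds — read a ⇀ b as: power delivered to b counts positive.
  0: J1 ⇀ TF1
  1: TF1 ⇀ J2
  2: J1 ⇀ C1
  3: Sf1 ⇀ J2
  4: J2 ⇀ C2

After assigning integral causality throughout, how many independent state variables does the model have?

bond 3 →Sf1  (Sf1: flow source, stroke at near end)
bond 1 →J2  (J2 flow already set via bond 3)
bond 4 →J2  (1-jn J2 has f-setter on 3)
bond 0 →TF1  (TF TF1: opposite of bond 1)
bond 2 →J1  (J1 needs exactly one e-in)

2  (C1, C2 all integral)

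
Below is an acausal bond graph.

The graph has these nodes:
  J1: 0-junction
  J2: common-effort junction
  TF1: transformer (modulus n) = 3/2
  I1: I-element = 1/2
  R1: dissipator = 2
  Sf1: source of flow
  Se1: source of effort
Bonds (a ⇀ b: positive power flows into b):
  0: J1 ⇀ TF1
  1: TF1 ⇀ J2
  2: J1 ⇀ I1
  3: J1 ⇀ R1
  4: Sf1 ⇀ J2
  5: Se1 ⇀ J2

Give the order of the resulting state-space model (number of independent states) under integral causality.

1  (I1 all integral)

bond 4 |Sf1  (Sf1 fixes flow; stroke at Sf1)
bond 5 |J2  (Se1: effort source, stroke at far end)
bond 1 |TF1  (common-e at J2 fixed by 5)
bond 0 |J1  (through TF1, causality passes straight; one stroke at TF1)
bond 2 |I1  (0-jn J1 has e-setter on 0)
bond 3 |R1  (J1: bond 0 brought effort, rest push out)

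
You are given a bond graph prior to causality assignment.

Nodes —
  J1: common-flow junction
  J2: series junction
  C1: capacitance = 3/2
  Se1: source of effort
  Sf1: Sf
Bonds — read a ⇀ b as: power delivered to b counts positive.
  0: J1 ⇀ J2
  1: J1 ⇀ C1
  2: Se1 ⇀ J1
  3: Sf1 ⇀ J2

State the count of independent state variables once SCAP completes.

1  (C1 all integral)

#2 stroke→J1  (Se1 fixes effort; stroke away)
#3 stroke→Sf1  (Sf1 (Sf) sets flow on bond)
#0 stroke→J2  (J2 flow already set via bond 3)
#1 stroke→J1  (common-f at J1 fixed by 0)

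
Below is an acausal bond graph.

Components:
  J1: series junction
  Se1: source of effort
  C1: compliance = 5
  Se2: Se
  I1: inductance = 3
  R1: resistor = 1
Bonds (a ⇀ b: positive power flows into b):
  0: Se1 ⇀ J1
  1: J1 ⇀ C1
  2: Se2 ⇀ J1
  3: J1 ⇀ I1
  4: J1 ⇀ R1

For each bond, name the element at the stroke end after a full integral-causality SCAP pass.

bond 0 stroke→J1
bond 1 stroke→J1
bond 2 stroke→J1
bond 3 stroke→I1
bond 4 stroke→J1

bond 0 |J1  (Se1 (Se) sets effort on bond)
bond 2 |J1  (Se2 (Se) sets effort on bond)
bond 1 |J1  (C1: C, integral causality)
bond 3 |I1  (prefer integral on I1)
bond 4 |J1  (1-jn J1 has f-setter on 3)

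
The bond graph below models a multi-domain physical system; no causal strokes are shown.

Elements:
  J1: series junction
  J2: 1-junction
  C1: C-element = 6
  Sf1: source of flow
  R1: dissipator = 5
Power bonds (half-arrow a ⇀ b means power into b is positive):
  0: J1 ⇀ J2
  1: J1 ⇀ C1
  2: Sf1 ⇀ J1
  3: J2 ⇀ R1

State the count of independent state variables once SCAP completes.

1  (C1 all integral)

β2 stroke→Sf1  (source Sf1 imposes f)
β0 stroke→J1  (J1 flow already set via bond 2)
β1 stroke→J1  (common-f at J1 fixed by 2)
β3 stroke→J2  (1-jn J2 has f-setter on 0)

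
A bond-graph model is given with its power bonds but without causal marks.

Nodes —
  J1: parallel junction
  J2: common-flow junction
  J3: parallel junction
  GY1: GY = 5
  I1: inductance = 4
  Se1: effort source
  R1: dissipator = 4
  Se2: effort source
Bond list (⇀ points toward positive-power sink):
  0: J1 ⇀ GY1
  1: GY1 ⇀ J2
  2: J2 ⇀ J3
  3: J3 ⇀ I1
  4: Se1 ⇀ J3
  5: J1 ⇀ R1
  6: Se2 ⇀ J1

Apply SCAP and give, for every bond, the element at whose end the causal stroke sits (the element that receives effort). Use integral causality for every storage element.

bond 0 stroke at GY1
bond 1 stroke at GY1
bond 2 stroke at J2
bond 3 stroke at I1
bond 4 stroke at J3
bond 5 stroke at R1
bond 6 stroke at J1

b4 →J3  (Se1 (Se) sets effort on bond)
b6 →J1  (source Se2 imposes e)
b0 →GY1  (0-jn J1 has e-setter on 6)
b5 →R1  (common-e at J1 fixed by 6)
b2 →J2  (J3 effort already set via bond 4)
b3 →I1  (J3 effort already set via bond 4)
b1 →GY1  (through GY1, causality inverts; strokes same side of GY1)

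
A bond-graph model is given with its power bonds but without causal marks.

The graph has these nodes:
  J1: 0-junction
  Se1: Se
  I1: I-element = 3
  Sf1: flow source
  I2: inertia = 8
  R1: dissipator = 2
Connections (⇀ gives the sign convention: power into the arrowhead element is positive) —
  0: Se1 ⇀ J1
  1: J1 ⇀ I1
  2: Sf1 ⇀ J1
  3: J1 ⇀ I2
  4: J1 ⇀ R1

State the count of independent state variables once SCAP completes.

2  (I1, I2 all integral)

#0 |J1  (source Se1 imposes e)
#2 |Sf1  (source Sf1 imposes f)
#1 |I1  (0-jn J1 has e-setter on 0)
#3 |I2  (J1: bond 0 brought effort, rest push out)
#4 |R1  (0-jn J1 has e-setter on 0)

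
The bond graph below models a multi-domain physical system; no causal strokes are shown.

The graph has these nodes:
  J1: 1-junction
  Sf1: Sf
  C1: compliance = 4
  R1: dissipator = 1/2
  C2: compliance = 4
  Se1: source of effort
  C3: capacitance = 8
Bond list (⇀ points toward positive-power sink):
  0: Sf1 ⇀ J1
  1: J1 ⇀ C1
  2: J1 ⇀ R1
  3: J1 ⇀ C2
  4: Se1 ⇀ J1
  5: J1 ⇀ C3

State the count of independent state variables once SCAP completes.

#0 stroke→Sf1  (Sf1: flow source, stroke at near end)
#4 stroke→J1  (Se1: effort source, stroke at far end)
#1 stroke→J1  (1-jn J1 has f-setter on 0)
#2 stroke→J1  (common-f at J1 fixed by 0)
#3 stroke→J1  (1-jn J1 has f-setter on 0)
#5 stroke→J1  (J1 flow already set via bond 0)

3  (C1, C2, C3 all integral)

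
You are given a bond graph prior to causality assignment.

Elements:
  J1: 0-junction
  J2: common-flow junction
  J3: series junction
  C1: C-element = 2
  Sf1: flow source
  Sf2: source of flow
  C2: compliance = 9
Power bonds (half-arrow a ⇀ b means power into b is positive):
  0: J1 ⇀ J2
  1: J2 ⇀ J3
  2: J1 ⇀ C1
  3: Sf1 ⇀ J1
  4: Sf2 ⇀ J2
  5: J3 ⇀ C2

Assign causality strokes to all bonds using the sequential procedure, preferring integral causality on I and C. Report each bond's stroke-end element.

bond 3 →Sf1  (Sf1 (Sf) sets flow on bond)
bond 4 →Sf2  (Sf2 (Sf) sets flow on bond)
bond 0 →J2  (J2: bond 4 brought flow, rest push out)
bond 1 →J2  (J2: bond 4 brought flow, rest push out)
bond 5 →J3  (J3: bond 1 brought flow, rest push out)
bond 2 →J1  (only one effort-in slot at J1)

β0 →J2
β1 →J2
β2 →J1
β3 →Sf1
β4 →Sf2
β5 →J3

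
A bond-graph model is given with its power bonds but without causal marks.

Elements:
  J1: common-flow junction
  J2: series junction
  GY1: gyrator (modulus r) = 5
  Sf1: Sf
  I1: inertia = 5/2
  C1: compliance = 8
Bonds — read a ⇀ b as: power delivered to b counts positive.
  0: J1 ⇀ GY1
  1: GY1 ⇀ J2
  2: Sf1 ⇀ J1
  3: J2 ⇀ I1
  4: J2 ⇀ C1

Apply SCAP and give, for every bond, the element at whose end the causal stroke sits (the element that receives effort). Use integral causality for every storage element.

#2 →Sf1  (Sf1 (Sf) sets flow on bond)
#0 →J1  (common-f at J1 fixed by 2)
#1 →J2  (GY1: gyrator matches bond 0)
#3 →I1  (I1: I, integral causality)
#4 →J2  (J2: bond 3 brought flow, rest push out)

#0 |J1
#1 |J2
#2 |Sf1
#3 |I1
#4 |J2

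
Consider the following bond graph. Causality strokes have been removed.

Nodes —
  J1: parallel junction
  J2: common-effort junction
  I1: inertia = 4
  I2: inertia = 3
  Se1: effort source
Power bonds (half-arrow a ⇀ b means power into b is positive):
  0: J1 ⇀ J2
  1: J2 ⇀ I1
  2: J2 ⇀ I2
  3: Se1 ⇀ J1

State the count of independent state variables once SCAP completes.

2  (I1, I2 all integral)

b3 →J1  (Se1 (Se) sets effort on bond)
b0 →J2  (J1: bond 3 brought effort, rest push out)
b1 →I1  (J2 effort already set via bond 0)
b2 →I2  (J2 effort already set via bond 0)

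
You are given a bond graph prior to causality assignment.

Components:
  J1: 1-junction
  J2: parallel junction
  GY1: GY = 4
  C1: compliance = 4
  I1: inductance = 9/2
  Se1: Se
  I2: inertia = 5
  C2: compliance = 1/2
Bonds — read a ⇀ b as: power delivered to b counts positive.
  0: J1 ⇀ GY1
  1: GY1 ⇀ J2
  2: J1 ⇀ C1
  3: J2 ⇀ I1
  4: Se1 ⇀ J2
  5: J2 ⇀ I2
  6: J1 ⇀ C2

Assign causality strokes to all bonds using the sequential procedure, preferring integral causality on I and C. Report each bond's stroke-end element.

#0 stroke at GY1
#1 stroke at GY1
#2 stroke at J1
#3 stroke at I1
#4 stroke at J2
#5 stroke at I2
#6 stroke at J1

bond 4 →J2  (Se1 (Se) sets effort on bond)
bond 1 →GY1  (J2: bond 4 brought effort, rest push out)
bond 3 →I1  (0-jn J2 has e-setter on 4)
bond 5 →I2  (J2 effort already set via bond 4)
bond 0 →GY1  (GY GY1: same side as bond 1)
bond 2 →J1  (common-f at J1 fixed by 0)
bond 6 →J1  (J1 flow already set via bond 0)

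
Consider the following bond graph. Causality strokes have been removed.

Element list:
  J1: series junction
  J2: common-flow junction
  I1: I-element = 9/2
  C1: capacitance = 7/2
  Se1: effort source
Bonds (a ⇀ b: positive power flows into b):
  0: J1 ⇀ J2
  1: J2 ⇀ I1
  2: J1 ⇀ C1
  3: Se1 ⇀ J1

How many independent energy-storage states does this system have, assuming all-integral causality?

2  (C1, I1 all integral)

β3 stroke at J1  (Se1 (Se) sets effort on bond)
β1 stroke at I1  (I1 outputs flow p/I1)
β0 stroke at J2  (common-f at J2 fixed by 1)
β2 stroke at J1  (common-f at J1 fixed by 0)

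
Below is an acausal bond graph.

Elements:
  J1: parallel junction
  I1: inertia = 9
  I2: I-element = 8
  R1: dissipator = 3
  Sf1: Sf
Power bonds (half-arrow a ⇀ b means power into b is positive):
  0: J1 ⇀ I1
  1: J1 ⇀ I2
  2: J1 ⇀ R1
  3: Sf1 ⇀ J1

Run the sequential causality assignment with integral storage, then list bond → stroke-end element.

β0 →I1
β1 →I2
β2 →J1
β3 →Sf1

#3 stroke at Sf1  (source Sf1 imposes f)
#0 stroke at I1  (I1: I, integral causality)
#1 stroke at I2  (I2 integral (f out))
#2 stroke at J1  (J1: last free bond brings effort in)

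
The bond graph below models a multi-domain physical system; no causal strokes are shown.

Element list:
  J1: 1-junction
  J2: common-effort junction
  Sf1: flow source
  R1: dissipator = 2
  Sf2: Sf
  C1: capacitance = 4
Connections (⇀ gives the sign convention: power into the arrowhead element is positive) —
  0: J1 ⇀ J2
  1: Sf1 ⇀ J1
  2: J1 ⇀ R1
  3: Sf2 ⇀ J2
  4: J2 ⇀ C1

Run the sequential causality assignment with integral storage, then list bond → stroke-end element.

b0 →J1
b1 →Sf1
b2 →J1
b3 →Sf2
b4 →J2

#1 stroke at Sf1  (source Sf1 imposes f)
#3 stroke at Sf2  (Sf2 (Sf) sets flow on bond)
#0 stroke at J1  (J1 flow already set via bond 1)
#2 stroke at J1  (J1: bond 1 brought flow, rest push out)
#4 stroke at J2  (J2: last free bond brings effort in)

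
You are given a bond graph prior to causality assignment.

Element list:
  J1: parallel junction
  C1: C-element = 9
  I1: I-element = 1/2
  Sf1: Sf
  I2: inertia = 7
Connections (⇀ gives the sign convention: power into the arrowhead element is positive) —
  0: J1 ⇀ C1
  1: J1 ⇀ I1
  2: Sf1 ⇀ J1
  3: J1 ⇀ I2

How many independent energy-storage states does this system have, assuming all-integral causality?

b2 |Sf1  (Sf1 (Sf) sets flow on bond)
b0 |J1  (prefer integral on C1)
b1 |I1  (0-jn J1 has e-setter on 0)
b3 |I2  (J1: bond 0 brought effort, rest push out)

3  (C1, I1, I2 all integral)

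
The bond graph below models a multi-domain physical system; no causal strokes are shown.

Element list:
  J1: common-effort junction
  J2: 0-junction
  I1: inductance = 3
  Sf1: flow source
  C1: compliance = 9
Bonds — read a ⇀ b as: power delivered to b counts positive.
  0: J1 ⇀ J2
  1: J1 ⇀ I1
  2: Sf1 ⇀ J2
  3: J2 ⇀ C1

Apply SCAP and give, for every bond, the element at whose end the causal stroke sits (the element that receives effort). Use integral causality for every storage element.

bond 0 |J1
bond 1 |I1
bond 2 |Sf1
bond 3 |J2

bond 2 →Sf1  (Sf1 (Sf) sets flow on bond)
bond 1 →I1  (prefer integral on I1)
bond 0 →J1  (J1: last free bond brings effort in)
bond 3 →J2  (J2: last free bond brings effort in)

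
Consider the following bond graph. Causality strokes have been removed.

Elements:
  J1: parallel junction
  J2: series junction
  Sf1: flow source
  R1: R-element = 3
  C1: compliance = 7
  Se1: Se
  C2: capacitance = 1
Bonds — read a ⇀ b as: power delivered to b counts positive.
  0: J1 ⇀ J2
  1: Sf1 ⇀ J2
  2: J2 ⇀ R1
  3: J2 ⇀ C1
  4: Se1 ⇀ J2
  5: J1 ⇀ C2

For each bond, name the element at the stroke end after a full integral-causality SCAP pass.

bond 0 stroke→J2
bond 1 stroke→Sf1
bond 2 stroke→J2
bond 3 stroke→J2
bond 4 stroke→J2
bond 5 stroke→J1

b1 stroke at Sf1  (Sf1: flow source, stroke at near end)
b4 stroke at J2  (Se1: effort source, stroke at far end)
b0 stroke at J2  (common-f at J2 fixed by 1)
b2 stroke at J2  (J2: bond 1 brought flow, rest push out)
b3 stroke at J2  (J2 flow already set via bond 1)
b5 stroke at J1  (J1 needs exactly one e-in)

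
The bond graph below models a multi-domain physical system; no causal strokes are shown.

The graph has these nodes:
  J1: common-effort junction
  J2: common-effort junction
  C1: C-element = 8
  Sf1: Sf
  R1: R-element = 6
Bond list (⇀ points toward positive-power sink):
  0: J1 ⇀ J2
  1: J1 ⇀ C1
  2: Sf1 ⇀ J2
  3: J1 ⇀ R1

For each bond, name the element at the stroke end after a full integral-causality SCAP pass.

bond 0 stroke at J2
bond 1 stroke at J1
bond 2 stroke at Sf1
bond 3 stroke at R1

bond 2 stroke at Sf1  (Sf1 (Sf) sets flow on bond)
bond 0 stroke at J2  (J2 needs exactly one e-in)
bond 1 stroke at J1  (C1 integral (e out))
bond 3 stroke at R1  (common-e at J1 fixed by 1)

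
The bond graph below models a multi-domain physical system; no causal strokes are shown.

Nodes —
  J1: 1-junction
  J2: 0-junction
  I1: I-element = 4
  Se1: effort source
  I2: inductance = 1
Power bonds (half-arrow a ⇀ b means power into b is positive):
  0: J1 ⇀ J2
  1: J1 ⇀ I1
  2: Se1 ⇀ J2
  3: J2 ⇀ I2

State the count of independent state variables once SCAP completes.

β2 stroke at J2  (Se1 (Se) sets effort on bond)
β0 stroke at J1  (0-jn J2 has e-setter on 2)
β3 stroke at I2  (J2 effort already set via bond 2)
β1 stroke at I1  (closing 1-jn rule on J1)

2  (I1, I2 all integral)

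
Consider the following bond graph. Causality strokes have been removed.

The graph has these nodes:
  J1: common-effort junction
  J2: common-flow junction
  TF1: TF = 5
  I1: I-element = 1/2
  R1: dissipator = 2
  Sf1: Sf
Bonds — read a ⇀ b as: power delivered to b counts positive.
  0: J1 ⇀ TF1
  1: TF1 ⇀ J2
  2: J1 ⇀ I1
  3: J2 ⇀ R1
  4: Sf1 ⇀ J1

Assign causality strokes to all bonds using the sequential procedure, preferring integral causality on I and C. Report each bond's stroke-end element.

bond 0 →J1
bond 1 →TF1
bond 2 →I1
bond 3 →J2
bond 4 →Sf1

β4 |Sf1  (Sf1: flow source, stroke at near end)
β2 |I1  (prefer integral on I1)
β0 |J1  (J1: last free bond brings effort in)
β1 |TF1  (through TF1, causality passes straight; one stroke at TF1)
β3 |J2  (1-jn J2 has f-setter on 1)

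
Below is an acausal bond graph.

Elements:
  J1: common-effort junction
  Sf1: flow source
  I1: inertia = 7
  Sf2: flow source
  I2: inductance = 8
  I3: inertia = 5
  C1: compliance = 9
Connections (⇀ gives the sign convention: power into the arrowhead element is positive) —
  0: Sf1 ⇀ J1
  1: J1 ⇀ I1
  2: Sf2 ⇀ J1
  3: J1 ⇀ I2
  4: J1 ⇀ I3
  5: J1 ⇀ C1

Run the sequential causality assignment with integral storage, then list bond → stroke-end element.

b0 stroke→Sf1
b1 stroke→I1
b2 stroke→Sf2
b3 stroke→I2
b4 stroke→I3
b5 stroke→J1

b0 stroke at Sf1  (Sf1: flow source, stroke at near end)
b2 stroke at Sf2  (Sf2 fixes flow; stroke at Sf2)
b1 stroke at I1  (I1 integral (f out))
b3 stroke at I2  (prefer integral on I2)
b4 stroke at I3  (I3 integral (f out))
b5 stroke at J1  (J1 needs exactly one e-in)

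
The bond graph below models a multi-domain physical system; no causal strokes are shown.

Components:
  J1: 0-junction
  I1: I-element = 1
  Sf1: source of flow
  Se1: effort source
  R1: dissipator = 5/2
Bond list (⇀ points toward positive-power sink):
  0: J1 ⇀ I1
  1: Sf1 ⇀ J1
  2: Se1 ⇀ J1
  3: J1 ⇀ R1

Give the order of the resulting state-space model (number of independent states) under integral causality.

b1 →Sf1  (Sf1: flow source, stroke at near end)
b2 →J1  (source Se1 imposes e)
b0 →I1  (common-e at J1 fixed by 2)
b3 →R1  (J1: bond 2 brought effort, rest push out)

1  (I1 all integral)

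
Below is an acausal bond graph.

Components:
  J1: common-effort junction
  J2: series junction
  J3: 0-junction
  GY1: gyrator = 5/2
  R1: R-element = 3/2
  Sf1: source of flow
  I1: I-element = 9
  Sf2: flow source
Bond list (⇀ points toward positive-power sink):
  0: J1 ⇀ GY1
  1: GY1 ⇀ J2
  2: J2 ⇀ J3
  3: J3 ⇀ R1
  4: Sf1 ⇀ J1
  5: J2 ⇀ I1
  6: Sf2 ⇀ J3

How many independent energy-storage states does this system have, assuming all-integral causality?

1  (I1 all integral)

bond 4 stroke→Sf1  (Sf1 fixes flow; stroke at Sf1)
bond 6 stroke→Sf2  (Sf2: flow source, stroke at near end)
bond 0 stroke→J1  (J1 needs exactly one e-in)
bond 1 stroke→J2  (GY1 both-in/both-out from 0)
bond 5 stroke→I1  (I1: I, integral causality)
bond 2 stroke→J2  (J2 flow already set via bond 5)
bond 3 stroke→J3  (closing 0-jn rule on J3)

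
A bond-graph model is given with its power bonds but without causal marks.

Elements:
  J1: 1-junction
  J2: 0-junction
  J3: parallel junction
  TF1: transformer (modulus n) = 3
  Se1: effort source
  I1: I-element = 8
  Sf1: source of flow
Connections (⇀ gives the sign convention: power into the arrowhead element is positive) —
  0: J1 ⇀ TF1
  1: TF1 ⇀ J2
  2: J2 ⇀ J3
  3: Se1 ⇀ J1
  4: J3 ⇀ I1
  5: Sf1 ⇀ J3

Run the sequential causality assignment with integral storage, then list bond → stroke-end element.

#3 →J1  (Se1 (Se) sets effort on bond)
#5 →Sf1  (Sf1: flow source, stroke at near end)
#0 →TF1  (J1: last free bond brings flow in)
#1 →J2  (TF1: transformer flips bond 0)
#2 →J3  (J2: bond 1 brought effort, rest push out)
#4 →I1  (J3 effort already set via bond 2)

b0 stroke→TF1
b1 stroke→J2
b2 stroke→J3
b3 stroke→J1
b4 stroke→I1
b5 stroke→Sf1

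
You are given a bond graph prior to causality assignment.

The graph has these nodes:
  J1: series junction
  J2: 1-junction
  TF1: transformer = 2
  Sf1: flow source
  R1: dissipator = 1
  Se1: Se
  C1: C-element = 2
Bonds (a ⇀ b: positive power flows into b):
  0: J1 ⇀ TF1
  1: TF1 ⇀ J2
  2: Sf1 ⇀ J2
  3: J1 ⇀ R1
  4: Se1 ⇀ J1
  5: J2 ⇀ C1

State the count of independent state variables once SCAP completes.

β2 →Sf1  (Sf1: flow source, stroke at near end)
β4 →J1  (Se1 fixes effort; stroke away)
β1 →J2  (J2 flow already set via bond 2)
β5 →J2  (J2: bond 2 brought flow, rest push out)
β0 →TF1  (TF1 one-in-one-out from 1)
β3 →J1  (J1 flow already set via bond 0)

1  (C1 all integral)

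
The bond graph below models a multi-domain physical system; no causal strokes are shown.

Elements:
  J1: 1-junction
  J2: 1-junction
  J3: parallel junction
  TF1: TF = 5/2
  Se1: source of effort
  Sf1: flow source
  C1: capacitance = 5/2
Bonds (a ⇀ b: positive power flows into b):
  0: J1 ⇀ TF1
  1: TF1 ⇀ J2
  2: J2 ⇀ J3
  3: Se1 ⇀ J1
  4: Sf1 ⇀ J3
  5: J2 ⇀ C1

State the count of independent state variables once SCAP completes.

1  (C1 all integral)

bond 3 stroke→J1  (Se1 fixes effort; stroke away)
bond 4 stroke→Sf1  (source Sf1 imposes f)
bond 0 stroke→TF1  (closing 1-jn rule on J1)
bond 2 stroke→J3  (J3 needs exactly one e-in)
bond 1 stroke→J2  (TF TF1: opposite of bond 0)
bond 5 stroke→J2  (J2 flow already set via bond 2)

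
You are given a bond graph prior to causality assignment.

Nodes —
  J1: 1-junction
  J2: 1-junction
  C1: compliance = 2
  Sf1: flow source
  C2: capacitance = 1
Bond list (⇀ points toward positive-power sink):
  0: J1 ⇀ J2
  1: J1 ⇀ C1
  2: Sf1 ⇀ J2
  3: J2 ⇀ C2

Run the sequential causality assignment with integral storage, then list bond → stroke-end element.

b0 stroke at J2
b1 stroke at J1
b2 stroke at Sf1
b3 stroke at J2

#2 →Sf1  (Sf1: flow source, stroke at near end)
#0 →J2  (1-jn J2 has f-setter on 2)
#3 →J2  (common-f at J2 fixed by 2)
#1 →J1  (1-jn J1 has f-setter on 0)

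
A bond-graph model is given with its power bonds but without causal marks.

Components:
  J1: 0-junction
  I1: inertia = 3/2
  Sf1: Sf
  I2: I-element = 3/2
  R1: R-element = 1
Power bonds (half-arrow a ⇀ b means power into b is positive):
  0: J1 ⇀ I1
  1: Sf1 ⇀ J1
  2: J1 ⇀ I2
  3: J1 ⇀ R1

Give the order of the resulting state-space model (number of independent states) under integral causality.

2  (I1, I2 all integral)

bond 1 stroke at Sf1  (Sf1 fixes flow; stroke at Sf1)
bond 0 stroke at I1  (prefer integral on I1)
bond 2 stroke at I2  (I2 outputs flow p/I2)
bond 3 stroke at J1  (closing 0-jn rule on J1)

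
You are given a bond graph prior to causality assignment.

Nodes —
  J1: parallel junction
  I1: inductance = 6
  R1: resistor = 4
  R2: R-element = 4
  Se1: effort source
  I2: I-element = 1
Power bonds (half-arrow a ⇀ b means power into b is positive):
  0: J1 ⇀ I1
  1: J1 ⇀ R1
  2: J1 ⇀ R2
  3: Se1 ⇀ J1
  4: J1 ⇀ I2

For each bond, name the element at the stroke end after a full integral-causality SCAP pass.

β0 stroke at I1
β1 stroke at R1
β2 stroke at R2
β3 stroke at J1
β4 stroke at I2

b3 →J1  (Se1 fixes effort; stroke away)
b0 →I1  (J1: bond 3 brought effort, rest push out)
b1 →R1  (J1 effort already set via bond 3)
b2 →R2  (common-e at J1 fixed by 3)
b4 →I2  (common-e at J1 fixed by 3)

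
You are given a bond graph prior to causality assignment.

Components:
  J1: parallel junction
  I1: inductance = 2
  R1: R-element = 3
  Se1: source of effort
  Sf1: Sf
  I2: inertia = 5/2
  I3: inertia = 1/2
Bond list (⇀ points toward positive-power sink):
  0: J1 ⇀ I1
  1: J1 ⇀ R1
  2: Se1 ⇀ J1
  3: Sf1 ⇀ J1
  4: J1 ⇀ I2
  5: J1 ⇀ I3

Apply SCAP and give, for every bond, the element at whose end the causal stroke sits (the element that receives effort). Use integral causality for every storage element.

β2 →J1  (source Se1 imposes e)
β3 →Sf1  (Sf1: flow source, stroke at near end)
β0 →I1  (0-jn J1 has e-setter on 2)
β1 →R1  (J1 effort already set via bond 2)
β4 →I2  (common-e at J1 fixed by 2)
β5 →I3  (J1 effort already set via bond 2)

#0 |I1
#1 |R1
#2 |J1
#3 |Sf1
#4 |I2
#5 |I3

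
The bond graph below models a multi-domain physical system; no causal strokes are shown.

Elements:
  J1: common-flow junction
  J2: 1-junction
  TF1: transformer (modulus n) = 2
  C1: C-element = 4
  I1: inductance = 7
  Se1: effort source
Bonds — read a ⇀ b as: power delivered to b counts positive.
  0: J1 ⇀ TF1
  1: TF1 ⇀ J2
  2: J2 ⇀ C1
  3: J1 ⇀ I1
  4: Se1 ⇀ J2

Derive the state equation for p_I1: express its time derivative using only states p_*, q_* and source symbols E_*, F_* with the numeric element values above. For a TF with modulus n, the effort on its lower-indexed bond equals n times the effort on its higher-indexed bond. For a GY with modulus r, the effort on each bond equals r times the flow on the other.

β4 →J2  (Se1: effort source, stroke at far end)
β2 →J2  (prefer integral on C1)
β1 →TF1  (only one flow-in slot at J2)
β0 →J1  (TF TF1: opposite of bond 1)
β3 →I1  (J1: last free bond brings flow in)

dp_I1/dt = 2*E_Se1 - q_C1/2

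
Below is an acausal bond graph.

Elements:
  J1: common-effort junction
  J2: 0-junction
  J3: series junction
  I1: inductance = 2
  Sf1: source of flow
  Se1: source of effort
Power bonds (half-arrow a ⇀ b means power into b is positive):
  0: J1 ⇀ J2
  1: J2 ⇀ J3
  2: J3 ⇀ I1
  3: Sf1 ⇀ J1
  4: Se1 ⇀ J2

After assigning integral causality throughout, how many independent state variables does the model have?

#3 →Sf1  (Sf1 fixes flow; stroke at Sf1)
#4 →J2  (Se1 fixes effort; stroke away)
#0 →J1  (only one effort-in slot at J1)
#1 →J3  (J2 effort already set via bond 4)
#2 →I1  (J3 needs exactly one f-in)

1  (I1 all integral)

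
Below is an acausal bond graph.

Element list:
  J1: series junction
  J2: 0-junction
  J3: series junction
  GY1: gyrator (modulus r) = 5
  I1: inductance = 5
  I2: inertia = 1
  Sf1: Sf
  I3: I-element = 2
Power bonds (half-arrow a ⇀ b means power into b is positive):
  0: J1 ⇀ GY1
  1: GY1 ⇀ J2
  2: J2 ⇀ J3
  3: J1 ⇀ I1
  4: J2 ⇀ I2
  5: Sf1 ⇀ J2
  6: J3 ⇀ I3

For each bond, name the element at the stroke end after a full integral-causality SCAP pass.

β0 stroke at J1
β1 stroke at J2
β2 stroke at J3
β3 stroke at I1
β4 stroke at I2
β5 stroke at Sf1
β6 stroke at I3

bond 5 →Sf1  (Sf1 fixes flow; stroke at Sf1)
bond 3 →I1  (I1 integral (f out))
bond 0 →J1  (J1: bond 3 brought flow, rest push out)
bond 1 →J2  (through GY1, causality inverts; strokes same side of GY1)
bond 2 →J3  (J2: bond 1 brought effort, rest push out)
bond 4 →I2  (J2: bond 1 brought effort, rest push out)
bond 6 →I3  (only one flow-in slot at J3)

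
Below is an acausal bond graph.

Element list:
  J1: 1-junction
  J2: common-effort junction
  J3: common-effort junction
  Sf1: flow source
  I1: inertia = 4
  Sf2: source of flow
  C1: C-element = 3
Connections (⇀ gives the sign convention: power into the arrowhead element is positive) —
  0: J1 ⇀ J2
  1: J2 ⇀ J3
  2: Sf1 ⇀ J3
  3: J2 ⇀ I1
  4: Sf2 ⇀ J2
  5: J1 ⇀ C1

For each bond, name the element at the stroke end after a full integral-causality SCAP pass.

b0 stroke at J2
b1 stroke at J3
b2 stroke at Sf1
b3 stroke at I1
b4 stroke at Sf2
b5 stroke at J1

b2 →Sf1  (Sf1: flow source, stroke at near end)
b4 →Sf2  (Sf2 (Sf) sets flow on bond)
b1 →J3  (closing 0-jn rule on J3)
b3 →I1  (I1: I, integral causality)
b0 →J2  (J2 needs exactly one e-in)
b5 →J1  (J1 flow already set via bond 0)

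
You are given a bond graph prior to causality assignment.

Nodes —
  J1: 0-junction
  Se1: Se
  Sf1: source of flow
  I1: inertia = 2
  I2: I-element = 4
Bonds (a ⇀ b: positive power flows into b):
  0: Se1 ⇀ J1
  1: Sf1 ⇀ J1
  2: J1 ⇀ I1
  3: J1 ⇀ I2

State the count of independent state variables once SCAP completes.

2  (I1, I2 all integral)

#0 →J1  (Se1: effort source, stroke at far end)
#1 →Sf1  (Sf1 fixes flow; stroke at Sf1)
#2 →I1  (common-e at J1 fixed by 0)
#3 →I2  (common-e at J1 fixed by 0)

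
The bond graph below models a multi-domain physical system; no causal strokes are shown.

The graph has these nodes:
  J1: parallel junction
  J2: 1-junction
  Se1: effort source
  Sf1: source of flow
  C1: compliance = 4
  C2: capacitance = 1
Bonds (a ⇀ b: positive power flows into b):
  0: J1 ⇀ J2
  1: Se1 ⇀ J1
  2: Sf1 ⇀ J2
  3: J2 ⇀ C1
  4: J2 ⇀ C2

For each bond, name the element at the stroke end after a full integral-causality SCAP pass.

#0 stroke at J2
#1 stroke at J1
#2 stroke at Sf1
#3 stroke at J2
#4 stroke at J2

#1 →J1  (Se1: effort source, stroke at far end)
#2 →Sf1  (Sf1: flow source, stroke at near end)
#0 →J2  (0-jn J1 has e-setter on 1)
#3 →J2  (J2: bond 2 brought flow, rest push out)
#4 →J2  (1-jn J2 has f-setter on 2)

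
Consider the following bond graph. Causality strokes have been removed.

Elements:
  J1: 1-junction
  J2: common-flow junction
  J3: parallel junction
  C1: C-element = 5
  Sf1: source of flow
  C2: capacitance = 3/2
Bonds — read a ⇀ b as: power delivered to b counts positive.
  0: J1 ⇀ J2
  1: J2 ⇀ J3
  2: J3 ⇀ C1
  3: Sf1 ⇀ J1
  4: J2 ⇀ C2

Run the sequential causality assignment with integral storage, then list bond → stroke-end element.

b0 →J1
b1 →J2
b2 →J3
b3 →Sf1
b4 →J2

b3 →Sf1  (Sf1 fixes flow; stroke at Sf1)
b0 →J1  (1-jn J1 has f-setter on 3)
b1 →J2  (J2: bond 0 brought flow, rest push out)
b4 →J2  (J2 flow already set via bond 0)
b2 →J3  (only one effort-in slot at J3)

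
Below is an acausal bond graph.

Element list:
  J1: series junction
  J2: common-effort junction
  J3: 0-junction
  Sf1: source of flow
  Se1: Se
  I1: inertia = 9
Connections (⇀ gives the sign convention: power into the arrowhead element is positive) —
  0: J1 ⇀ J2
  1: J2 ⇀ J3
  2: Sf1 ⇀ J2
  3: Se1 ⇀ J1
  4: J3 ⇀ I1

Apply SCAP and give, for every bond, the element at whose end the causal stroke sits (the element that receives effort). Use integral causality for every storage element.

β2 |Sf1  (Sf1: flow source, stroke at near end)
β3 |J1  (Se1 (Se) sets effort on bond)
β0 |J2  (closing 1-jn rule on J1)
β1 |J3  (0-jn J2 has e-setter on 0)
β4 |I1  (0-jn J3 has e-setter on 1)

bond 0 →J2
bond 1 →J3
bond 2 →Sf1
bond 3 →J1
bond 4 →I1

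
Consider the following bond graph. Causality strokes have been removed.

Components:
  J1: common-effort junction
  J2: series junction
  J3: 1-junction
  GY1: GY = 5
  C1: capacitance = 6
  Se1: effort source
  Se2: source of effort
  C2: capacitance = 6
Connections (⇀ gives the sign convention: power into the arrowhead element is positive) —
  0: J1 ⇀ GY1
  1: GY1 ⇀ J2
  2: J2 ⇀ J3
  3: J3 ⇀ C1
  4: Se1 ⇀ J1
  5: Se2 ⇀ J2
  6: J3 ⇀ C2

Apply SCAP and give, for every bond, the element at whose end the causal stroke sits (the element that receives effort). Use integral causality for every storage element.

β4 stroke at J1  (Se1 (Se) sets effort on bond)
β5 stroke at J2  (Se2: effort source, stroke at far end)
β0 stroke at GY1  (0-jn J1 has e-setter on 4)
β1 stroke at GY1  (through GY1, causality inverts; strokes same side of GY1)
β2 stroke at J2  (common-f at J2 fixed by 1)
β3 stroke at J3  (common-f at J3 fixed by 2)
β6 stroke at J3  (common-f at J3 fixed by 2)

#0 →GY1
#1 →GY1
#2 →J2
#3 →J3
#4 →J1
#5 →J2
#6 →J3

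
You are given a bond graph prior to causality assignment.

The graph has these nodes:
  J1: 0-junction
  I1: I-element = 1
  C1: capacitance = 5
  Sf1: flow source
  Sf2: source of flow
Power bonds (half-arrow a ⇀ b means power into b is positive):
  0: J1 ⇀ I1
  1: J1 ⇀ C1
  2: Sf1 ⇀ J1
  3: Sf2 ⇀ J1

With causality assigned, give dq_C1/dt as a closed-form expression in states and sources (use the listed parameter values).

dq_C1/dt = F_Sf1 + F_Sf2 - p_I1

bond 2 |Sf1  (Sf1 fixes flow; stroke at Sf1)
bond 3 |Sf2  (Sf2: flow source, stroke at near end)
bond 0 |I1  (I1 outputs flow p/I1)
bond 1 |J1  (J1 needs exactly one e-in)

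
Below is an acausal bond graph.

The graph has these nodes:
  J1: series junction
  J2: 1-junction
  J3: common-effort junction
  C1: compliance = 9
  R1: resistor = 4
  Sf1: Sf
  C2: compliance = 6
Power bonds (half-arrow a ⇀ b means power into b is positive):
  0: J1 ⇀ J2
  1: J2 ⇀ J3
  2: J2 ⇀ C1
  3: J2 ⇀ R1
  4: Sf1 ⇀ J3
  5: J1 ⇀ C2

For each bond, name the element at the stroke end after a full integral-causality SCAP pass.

#4 |Sf1  (source Sf1 imposes f)
#1 |J3  (only one effort-in slot at J3)
#0 |J2  (J2 flow already set via bond 1)
#2 |J2  (J2: bond 1 brought flow, rest push out)
#3 |J2  (1-jn J2 has f-setter on 1)
#5 |J1  (1-jn J1 has f-setter on 0)

β0 stroke→J2
β1 stroke→J3
β2 stroke→J2
β3 stroke→J2
β4 stroke→Sf1
β5 stroke→J1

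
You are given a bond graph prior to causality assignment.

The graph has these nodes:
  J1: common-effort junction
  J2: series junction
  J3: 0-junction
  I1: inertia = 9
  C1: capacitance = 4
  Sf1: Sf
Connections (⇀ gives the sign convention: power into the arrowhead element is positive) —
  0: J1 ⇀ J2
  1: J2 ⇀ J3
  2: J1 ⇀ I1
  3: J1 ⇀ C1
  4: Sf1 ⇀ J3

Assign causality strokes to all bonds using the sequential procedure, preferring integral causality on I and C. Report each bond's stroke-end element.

#4 stroke at Sf1  (Sf1 (Sf) sets flow on bond)
#1 stroke at J3  (J3 needs exactly one e-in)
#0 stroke at J2  (J2: bond 1 brought flow, rest push out)
#2 stroke at I1  (prefer integral on I1)
#3 stroke at J1  (J1: last free bond brings effort in)

bond 0 stroke→J2
bond 1 stroke→J3
bond 2 stroke→I1
bond 3 stroke→J1
bond 4 stroke→Sf1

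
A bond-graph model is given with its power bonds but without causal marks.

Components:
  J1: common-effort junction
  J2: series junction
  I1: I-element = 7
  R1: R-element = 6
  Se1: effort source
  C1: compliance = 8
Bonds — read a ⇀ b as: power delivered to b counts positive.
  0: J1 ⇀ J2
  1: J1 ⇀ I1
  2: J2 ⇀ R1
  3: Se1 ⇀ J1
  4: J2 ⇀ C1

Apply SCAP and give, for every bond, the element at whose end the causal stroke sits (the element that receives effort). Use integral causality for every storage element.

b3 →J1  (Se1 fixes effort; stroke away)
b0 →J2  (0-jn J1 has e-setter on 3)
b1 →I1  (J1: bond 3 brought effort, rest push out)
b4 →J2  (prefer integral on C1)
b2 →R1  (only one flow-in slot at J2)

#0 stroke at J2
#1 stroke at I1
#2 stroke at R1
#3 stroke at J1
#4 stroke at J2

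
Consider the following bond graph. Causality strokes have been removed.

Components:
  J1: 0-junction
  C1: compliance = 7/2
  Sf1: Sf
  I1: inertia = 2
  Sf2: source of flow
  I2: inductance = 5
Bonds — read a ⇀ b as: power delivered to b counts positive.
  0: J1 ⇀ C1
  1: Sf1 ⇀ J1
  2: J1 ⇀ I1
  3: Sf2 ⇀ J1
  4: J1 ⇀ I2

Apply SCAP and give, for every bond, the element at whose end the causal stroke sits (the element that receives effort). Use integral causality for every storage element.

#0 stroke→J1
#1 stroke→Sf1
#2 stroke→I1
#3 stroke→Sf2
#4 stroke→I2

bond 1 stroke at Sf1  (Sf1 fixes flow; stroke at Sf1)
bond 3 stroke at Sf2  (Sf2: flow source, stroke at near end)
bond 0 stroke at J1  (prefer integral on C1)
bond 2 stroke at I1  (J1 effort already set via bond 0)
bond 4 stroke at I2  (common-e at J1 fixed by 0)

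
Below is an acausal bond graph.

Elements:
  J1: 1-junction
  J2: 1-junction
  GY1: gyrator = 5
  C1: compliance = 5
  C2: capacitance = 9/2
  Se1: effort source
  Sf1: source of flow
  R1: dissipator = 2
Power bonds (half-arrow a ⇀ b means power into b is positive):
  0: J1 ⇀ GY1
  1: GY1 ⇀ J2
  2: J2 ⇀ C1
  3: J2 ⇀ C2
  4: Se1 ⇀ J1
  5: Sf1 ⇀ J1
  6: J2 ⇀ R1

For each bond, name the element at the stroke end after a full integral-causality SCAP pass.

bond 0 stroke→J1
bond 1 stroke→J2
bond 2 stroke→J2
bond 3 stroke→J2
bond 4 stroke→J1
bond 5 stroke→Sf1
bond 6 stroke→R1

#4 →J1  (source Se1 imposes e)
#5 →Sf1  (source Sf1 imposes f)
#0 →J1  (common-f at J1 fixed by 5)
#1 →J2  (through GY1, causality inverts; strokes same side of GY1)
#2 →J2  (C1 outputs effort q/C1)
#3 →J2  (C2 outputs effort q/C2)
#6 →R1  (only one flow-in slot at J2)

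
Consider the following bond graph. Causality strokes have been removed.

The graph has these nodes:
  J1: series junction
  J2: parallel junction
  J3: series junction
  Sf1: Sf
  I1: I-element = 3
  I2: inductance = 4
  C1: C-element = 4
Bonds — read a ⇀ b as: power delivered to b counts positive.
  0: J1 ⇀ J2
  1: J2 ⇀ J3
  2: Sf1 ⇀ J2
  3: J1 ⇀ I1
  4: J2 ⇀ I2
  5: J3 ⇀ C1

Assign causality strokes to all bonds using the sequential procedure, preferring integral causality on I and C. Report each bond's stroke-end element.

bond 2 →Sf1  (source Sf1 imposes f)
bond 3 →I1  (I1: I, integral causality)
bond 0 →J1  (J1 flow already set via bond 3)
bond 4 →I2  (prefer integral on I2)
bond 1 →J2  (closing 0-jn rule on J2)
bond 5 →J3  (common-f at J3 fixed by 1)

bond 0 →J1
bond 1 →J2
bond 2 →Sf1
bond 3 →I1
bond 4 →I2
bond 5 →J3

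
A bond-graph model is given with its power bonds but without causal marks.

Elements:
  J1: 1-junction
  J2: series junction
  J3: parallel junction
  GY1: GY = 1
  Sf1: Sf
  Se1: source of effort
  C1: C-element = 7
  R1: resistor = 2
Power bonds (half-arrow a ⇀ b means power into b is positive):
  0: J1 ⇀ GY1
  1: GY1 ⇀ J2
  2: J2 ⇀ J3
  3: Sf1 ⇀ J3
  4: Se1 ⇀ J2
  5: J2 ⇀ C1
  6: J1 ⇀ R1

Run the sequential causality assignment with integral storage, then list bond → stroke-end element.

b0 |J1
b1 |J2
b2 |J3
b3 |Sf1
b4 |J2
b5 |J2
b6 |R1

β3 |Sf1  (Sf1: flow source, stroke at near end)
β4 |J2  (Se1 (Se) sets effort on bond)
β2 |J3  (only one effort-in slot at J3)
β1 |J2  (J2 flow already set via bond 2)
β5 |J2  (common-f at J2 fixed by 2)
β0 |J1  (through GY1, causality inverts; strokes same side of GY1)
β6 |R1  (J1 needs exactly one f-in)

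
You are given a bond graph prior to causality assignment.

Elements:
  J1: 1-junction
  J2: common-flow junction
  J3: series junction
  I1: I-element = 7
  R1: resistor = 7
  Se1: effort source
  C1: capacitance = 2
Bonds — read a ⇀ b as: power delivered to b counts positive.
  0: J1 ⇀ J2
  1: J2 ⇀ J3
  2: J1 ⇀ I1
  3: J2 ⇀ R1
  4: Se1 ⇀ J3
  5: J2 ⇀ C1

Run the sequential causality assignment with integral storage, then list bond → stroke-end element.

#4 stroke at J3  (Se1 (Se) sets effort on bond)
#1 stroke at J2  (only one flow-in slot at J3)
#2 stroke at I1  (I1: I, integral causality)
#0 stroke at J1  (J1 flow already set via bond 2)
#3 stroke at J2  (J2 flow already set via bond 0)
#5 stroke at J2  (common-f at J2 fixed by 0)

#0 stroke→J1
#1 stroke→J2
#2 stroke→I1
#3 stroke→J2
#4 stroke→J3
#5 stroke→J2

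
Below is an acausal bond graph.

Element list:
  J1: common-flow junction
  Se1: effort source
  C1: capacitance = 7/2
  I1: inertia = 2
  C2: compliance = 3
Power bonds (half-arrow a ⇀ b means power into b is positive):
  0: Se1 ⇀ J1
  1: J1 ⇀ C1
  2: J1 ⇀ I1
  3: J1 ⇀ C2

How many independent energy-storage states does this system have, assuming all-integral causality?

#0 |J1  (Se1 fixes effort; stroke away)
#1 |J1  (C1: C, integral causality)
#2 |I1  (I1: I, integral causality)
#3 |J1  (common-f at J1 fixed by 2)

3  (C1, C2, I1 all integral)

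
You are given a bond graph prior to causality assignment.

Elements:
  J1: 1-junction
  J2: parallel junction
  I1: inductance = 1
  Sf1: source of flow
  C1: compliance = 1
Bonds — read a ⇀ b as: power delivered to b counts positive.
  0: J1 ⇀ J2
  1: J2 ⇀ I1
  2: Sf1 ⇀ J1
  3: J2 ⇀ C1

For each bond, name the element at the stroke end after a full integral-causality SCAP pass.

b2 →Sf1  (Sf1 (Sf) sets flow on bond)
b0 →J1  (1-jn J1 has f-setter on 2)
b1 →I1  (I1: I, integral causality)
b3 →J2  (closing 0-jn rule on J2)

β0 |J1
β1 |I1
β2 |Sf1
β3 |J2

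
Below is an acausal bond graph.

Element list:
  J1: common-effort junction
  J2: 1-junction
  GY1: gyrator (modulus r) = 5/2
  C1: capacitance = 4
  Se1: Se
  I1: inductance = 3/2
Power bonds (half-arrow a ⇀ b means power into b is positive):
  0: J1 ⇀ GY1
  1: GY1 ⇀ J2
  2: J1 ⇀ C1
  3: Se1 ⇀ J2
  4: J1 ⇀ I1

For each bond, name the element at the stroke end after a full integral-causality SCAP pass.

β3 →J2  (Se1: effort source, stroke at far end)
β1 →GY1  (closing 1-jn rule on J2)
β0 →GY1  (GY1 both-in/both-out from 1)
β2 →J1  (C1 integral (e out))
β4 →I1  (J1: bond 2 brought effort, rest push out)

bond 0 |GY1
bond 1 |GY1
bond 2 |J1
bond 3 |J2
bond 4 |I1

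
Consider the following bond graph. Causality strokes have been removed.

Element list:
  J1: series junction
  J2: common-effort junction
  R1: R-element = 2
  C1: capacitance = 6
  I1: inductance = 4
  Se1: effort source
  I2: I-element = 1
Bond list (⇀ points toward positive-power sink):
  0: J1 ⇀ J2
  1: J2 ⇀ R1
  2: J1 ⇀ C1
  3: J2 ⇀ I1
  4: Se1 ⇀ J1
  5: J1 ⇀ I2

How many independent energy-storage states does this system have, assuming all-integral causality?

3  (C1, I1, I2 all integral)

bond 4 stroke at J1  (Se1 fixes effort; stroke away)
bond 2 stroke at J1  (C1 outputs effort q/C1)
bond 3 stroke at I1  (prefer integral on I1)
bond 5 stroke at I2  (I2 integral (f out))
bond 0 stroke at J1  (1-jn J1 has f-setter on 5)
bond 1 stroke at J2  (J2 needs exactly one e-in)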